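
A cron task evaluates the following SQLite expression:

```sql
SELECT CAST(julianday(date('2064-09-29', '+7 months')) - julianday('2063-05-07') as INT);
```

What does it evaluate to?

723

Adding +7 months to 2064-09-29 gives 2065-04-29.
24 days remain in May 2063 after the 7th (31 − 7).
Full months from June 2063 through March 2065 contribute their day counts.
Then 29 days into April 2065.
Total: 24 + 30 + 31 + 31 + 30 + 31 + 30 + 31 + 31 + 29 + 31 + 30 + 31 + 30 + 31 + 31 + 30 + 31 + 30 + 31 + 31 + 28 + 31 + 29 = 723.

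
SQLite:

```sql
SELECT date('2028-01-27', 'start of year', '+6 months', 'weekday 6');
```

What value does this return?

2028-07-01

`start of year` rewinds 2028-01-27 to 2028-01-01.
Adding +6 months to 2028-01-01 gives 2028-07-01.
`weekday 6` advances to the next Saturday; 2028-07-01 is already a Saturday, so it stays at 2028-07-01.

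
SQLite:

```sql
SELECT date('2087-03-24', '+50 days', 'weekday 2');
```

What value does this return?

Applying '+50 days' to 2087-03-24: counting 50 days forward gives 2087-05-13.
`weekday 2` advances to the next Tuesday; 2087-05-13 is already a Tuesday, so it stays at 2087-05-13.

2087-05-13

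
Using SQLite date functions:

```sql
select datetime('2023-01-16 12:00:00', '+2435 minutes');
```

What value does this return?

2023-01-18 04:35:00

2435 minutes = 40h 35m; +2435 minutes from 2023-01-16 12:00:00 is 2023-01-18 04:35:00 (crosses midnight).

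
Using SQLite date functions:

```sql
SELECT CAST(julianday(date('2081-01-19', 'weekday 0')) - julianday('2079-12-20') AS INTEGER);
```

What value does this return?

396

`weekday 0` advances to the next Sunday; 2081-01-19 is already a Sunday, so it stays at 2081-01-19.
11 days remain in December 2079 after the 20th (31 − 20).
Full months from January 2080 through December 2080 contribute their day counts.
Then 19 days into January 2081.
Total: 11 + 31 + 29 + 31 + 30 + 31 + 30 + 31 + 31 + 30 + 31 + 30 + 31 + 19 = 396.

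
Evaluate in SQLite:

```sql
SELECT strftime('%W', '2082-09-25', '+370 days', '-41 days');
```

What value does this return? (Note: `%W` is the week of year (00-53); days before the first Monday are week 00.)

33

First apply '+370 days', '-41 days': 2082-09-25 → 2083-08-20.
2083-08-20 is a Friday. SQLite's %W counts Mondays since the year started; the result is 33.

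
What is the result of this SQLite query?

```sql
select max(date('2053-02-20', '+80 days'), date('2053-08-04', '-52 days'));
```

2053-06-13

date('2053-02-20', '+80 days') → 2053-05-11.
date('2053-08-04', '-52 days') → 2053-06-13.
Later of the two is 2053-06-13.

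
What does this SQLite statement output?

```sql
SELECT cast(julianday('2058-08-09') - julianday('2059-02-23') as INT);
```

22 days remain in August 2058 after the 9th (31 − 9).
September 2058: 30 days.
October 2058: 31 days.
November 2058: 30 days.
December 2058: 31 days.
January 2059: 31 days.
Then 23 days into February 2059.
Total: 22 + 30 + 31 + 30 + 31 + 31 + 23 = 198.
The subtraction is earlier − later, so the result is −198 → -198.

-198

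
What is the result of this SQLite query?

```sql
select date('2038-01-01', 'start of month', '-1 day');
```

2037-12-31

`start of month` rewinds 2038-01-01 to 2038-01-01.
Going back 1 day from 2038-01-01 reaches 2037-12-31 (last day of December, 31 days).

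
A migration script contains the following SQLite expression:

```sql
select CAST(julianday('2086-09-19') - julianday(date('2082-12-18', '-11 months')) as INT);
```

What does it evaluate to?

Adding -11 months to 2082-12-18 gives 2082-01-18.
13 days remain in January 2082 after the 18th (31 − 18).
Full months from February 2082 through August 2086 contribute their day counts.
Then 19 days into September 2086.
Total: 13 + 28 + 31 + 30 + 31 + 30 + 31 + 31 + 30 + 31 + 30 + 31 + 31 + 28 + 31 + 30 + 31 + 30 + 31 + 31 + 30 + 31 + 30 + 31 + 31 + 29 + 31 + 30 + 31 + 30 + 31 + 31 + 30 + 31 + 30 + 31 + 31 + 28 + 31 + 30 + 31 + 30 + 31 + 31 + 30 + 31 + 30 + 31 + 31 + 28 + 31 + 30 + 31 + 30 + 31 + 31 + 19 = 1705.

1705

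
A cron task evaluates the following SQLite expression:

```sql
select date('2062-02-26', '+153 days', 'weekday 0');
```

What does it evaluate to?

2062-07-30

Applying '+153 days' to 2062-02-26: counting 153 days forward gives 2062-07-29.
`weekday 0` advances to the next Sunday; 2062-07-29 is a Saturday, so it moves forward to 2062-07-30.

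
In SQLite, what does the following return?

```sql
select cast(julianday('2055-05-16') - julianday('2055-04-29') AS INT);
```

17

1 day remains in April 2055 after the 29th (30 − 29).
Then 16 days into May 2055.
Total: 1 + 16 = 17.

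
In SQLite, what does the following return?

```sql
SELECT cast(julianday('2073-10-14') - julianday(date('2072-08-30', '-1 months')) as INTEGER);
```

Adding -1 month to 2072-08-30 gives 2072-07-30.
1 day remains in July 2072 after the 30th (31 − 30).
Full months from August 2072 through September 2073 contribute their day counts.
Then 14 days into October 2073.
Total: 1 + 31 + 30 + 31 + 30 + 31 + 31 + 28 + 31 + 30 + 31 + 30 + 31 + 31 + 30 + 14 = 441.

441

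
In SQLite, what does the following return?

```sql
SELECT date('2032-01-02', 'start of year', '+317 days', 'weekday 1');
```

2032-11-15

`start of year` rewinds 2032-01-02 to 2032-01-01.
Applying '+317 days' to 2032-01-01: counting 317 days forward gives 2032-11-13.
`weekday 1` advances to the next Monday; 2032-11-13 is a Saturday, so it moves forward to 2032-11-15.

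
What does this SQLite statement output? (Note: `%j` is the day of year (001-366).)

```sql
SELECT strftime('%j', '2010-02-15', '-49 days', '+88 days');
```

085

First apply '-49 days', '+88 days': 2010-02-15 → 2010-03-26.
Day-of-year for 2010-03-26: days since 2010-01-01 inclusive = 85, zero-padded to 085.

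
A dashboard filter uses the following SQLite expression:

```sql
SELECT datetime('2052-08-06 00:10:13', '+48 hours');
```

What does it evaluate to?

+48 hours from 2052-08-06 00:10:13 is 2052-08-08 00:10:13 (crosses midnight).

2052-08-08 00:10:13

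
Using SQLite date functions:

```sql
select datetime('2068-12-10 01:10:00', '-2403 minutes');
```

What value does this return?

2068-12-08 09:07:00

2403 minutes = 40h 3m; -2403 minutes from 2068-12-10 01:10:00 is 2068-12-08 09:07:00 (crosses midnight).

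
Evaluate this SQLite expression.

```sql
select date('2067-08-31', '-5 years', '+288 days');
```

2063-06-15

Adding -5 years to 2067-08-31 gives 2062-08-31.
Applying '+288 days' to 2062-08-31: counting 288 days forward gives 2063-06-15.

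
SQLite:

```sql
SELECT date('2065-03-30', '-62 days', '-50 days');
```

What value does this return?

2064-12-08

Applying '-62 days' to 2065-03-30: counting 62 days back gives 2065-01-27.
Applying '-50 days' to 2065-01-27: counting 50 days back gives 2064-12-08.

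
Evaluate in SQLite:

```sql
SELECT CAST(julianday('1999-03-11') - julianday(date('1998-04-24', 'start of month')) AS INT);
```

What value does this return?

`start of month` rewinds 1998-04-24 to 1998-04-01.
29 days remain in April 1998 after the 1st (30 − 1).
Full months from May 1998 through February 1999 contribute their day counts.
Then 11 days into March 1999.
Total: 29 + 31 + 30 + 31 + 31 + 30 + 31 + 30 + 31 + 31 + 28 + 11 = 344.

344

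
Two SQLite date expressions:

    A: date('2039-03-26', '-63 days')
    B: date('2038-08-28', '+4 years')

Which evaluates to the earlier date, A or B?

A = 2039-01-22.
B = 2042-08-28.
A is earlier.

A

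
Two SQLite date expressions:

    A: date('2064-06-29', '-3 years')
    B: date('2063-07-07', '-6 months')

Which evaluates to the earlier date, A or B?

A = 2061-06-29.
B = 2063-01-07.
A is earlier.

A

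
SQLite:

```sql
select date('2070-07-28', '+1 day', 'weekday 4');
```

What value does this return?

2070-07-31

Advancing 1 more day within July lands on 2070-07-29.
`weekday 4` advances to the next Thursday; 2070-07-29 is a Tuesday, so it moves forward to 2070-07-31.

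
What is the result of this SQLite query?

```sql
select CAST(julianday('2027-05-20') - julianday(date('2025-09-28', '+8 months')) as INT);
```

Adding +8 months to 2025-09-28 gives 2026-05-28.
3 days remain in May 2026 after the 28th (31 − 28).
Full months from June 2026 through April 2027 contribute their day counts.
Then 20 days into May 2027.
Total: 3 + 30 + 31 + 31 + 30 + 31 + 30 + 31 + 31 + 28 + 31 + 30 + 20 = 357.

357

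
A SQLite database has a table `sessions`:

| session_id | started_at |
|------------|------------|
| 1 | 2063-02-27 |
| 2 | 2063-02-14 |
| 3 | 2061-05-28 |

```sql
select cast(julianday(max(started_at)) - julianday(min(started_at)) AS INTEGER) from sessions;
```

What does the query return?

MIN = 2061-05-28, MAX = 2063-02-27.
3 days remain in May 2061 after the 28th (31 − 28).
Full months from June 2061 through January 2063 contribute their day counts.
Then 27 days into February 2063.
Total: 3 + 30 + 31 + 31 + 30 + 31 + 30 + 31 + 31 + 28 + 31 + 30 + 31 + 30 + 31 + 31 + 30 + 31 + 30 + 31 + 31 + 27 = 640.

640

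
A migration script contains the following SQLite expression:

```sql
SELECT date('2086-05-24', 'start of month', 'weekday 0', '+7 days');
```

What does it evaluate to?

2086-05-12

`start of month` rewinds 2086-05-24 to 2086-05-01.
`weekday 0` advances to the next Sunday; 2086-05-01 is a Wednesday, so it moves forward to 2086-05-05.
Advancing 7 more days within May lands on 2086-05-12.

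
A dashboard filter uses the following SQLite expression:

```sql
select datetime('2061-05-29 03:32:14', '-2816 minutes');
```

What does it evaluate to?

2061-05-27 04:36:14

2816 minutes = 46h 56m; -2816 minutes from 2061-05-29 03:32:14 is 2061-05-27 04:36:14 (crosses midnight).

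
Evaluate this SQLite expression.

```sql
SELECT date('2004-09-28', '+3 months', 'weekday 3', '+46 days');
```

Adding +3 months to 2004-09-28 gives 2004-12-28.
`weekday 3` advances to the next Wednesday; 2004-12-28 is a Tuesday, so it moves forward to 2004-12-29.
Applying '+46 days' to 2004-12-29: counting 46 days forward gives 2005-02-13.

2005-02-13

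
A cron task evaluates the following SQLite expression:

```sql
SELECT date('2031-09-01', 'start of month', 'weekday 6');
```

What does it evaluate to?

2031-09-06

`start of month` rewinds 2031-09-01 to 2031-09-01.
`weekday 6` advances to the next Saturday; 2031-09-01 is a Monday, so it moves forward to 2031-09-06.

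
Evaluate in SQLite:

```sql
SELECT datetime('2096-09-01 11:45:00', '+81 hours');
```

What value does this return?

+81 hours from 2096-09-01 11:45:00 is 2096-09-04 20:45:00 (crosses midnight).

2096-09-04 20:45:00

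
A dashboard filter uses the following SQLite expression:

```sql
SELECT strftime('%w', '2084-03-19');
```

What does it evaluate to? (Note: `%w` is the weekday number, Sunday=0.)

0

2084-03-19 is a Sunday; with Sunday=0 that is 0.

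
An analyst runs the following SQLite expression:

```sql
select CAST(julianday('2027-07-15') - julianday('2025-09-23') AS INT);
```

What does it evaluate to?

7 days remain in September 2025 after the 23rd (30 − 23).
Full months from October 2025 through June 2027 contribute their day counts.
Then 15 days into July 2027.
Total: 7 + 31 + 30 + 31 + 31 + 28 + 31 + 30 + 31 + 30 + 31 + 31 + 30 + 31 + 30 + 31 + 31 + 28 + 31 + 30 + 31 + 30 + 15 = 660.

660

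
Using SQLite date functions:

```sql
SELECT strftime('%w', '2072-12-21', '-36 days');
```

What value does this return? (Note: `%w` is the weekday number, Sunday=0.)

2

First apply '-36 days': 2072-12-21 → 2072-11-15.
2072-11-15 is a Tuesday; with Sunday=0 that is 2.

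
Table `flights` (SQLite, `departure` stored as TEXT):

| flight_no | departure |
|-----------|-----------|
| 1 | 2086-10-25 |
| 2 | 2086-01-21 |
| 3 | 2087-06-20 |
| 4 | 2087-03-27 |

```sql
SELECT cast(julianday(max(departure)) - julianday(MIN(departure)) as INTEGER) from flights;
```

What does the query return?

MIN = 2086-01-21, MAX = 2087-06-20.
10 days remain in January 2086 after the 21st (31 − 21).
Full months from February 2086 through May 2087 contribute their day counts.
Then 20 days into June 2087.
Total: 10 + 28 + 31 + 30 + 31 + 30 + 31 + 31 + 30 + 31 + 30 + 31 + 31 + 28 + 31 + 30 + 31 + 20 = 515.

515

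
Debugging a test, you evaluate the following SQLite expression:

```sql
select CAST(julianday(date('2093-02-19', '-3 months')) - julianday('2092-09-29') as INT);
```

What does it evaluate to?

51

Adding -3 months to 2093-02-19 gives 2092-11-19.
1 day remains in September 2092 after the 29th (30 − 29).
October 2092: 31 days.
Then 19 days into November 2092.
Total: 1 + 31 + 19 = 51.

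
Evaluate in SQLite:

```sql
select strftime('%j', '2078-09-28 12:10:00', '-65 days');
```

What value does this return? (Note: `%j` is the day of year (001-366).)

206

First apply '-65 days': 2078-09-28 12:10:00 → 2078-07-25 12:10:00.
Day-of-year for 2078-07-25: days since 2078-01-01 inclusive = 206, zero-padded to 206.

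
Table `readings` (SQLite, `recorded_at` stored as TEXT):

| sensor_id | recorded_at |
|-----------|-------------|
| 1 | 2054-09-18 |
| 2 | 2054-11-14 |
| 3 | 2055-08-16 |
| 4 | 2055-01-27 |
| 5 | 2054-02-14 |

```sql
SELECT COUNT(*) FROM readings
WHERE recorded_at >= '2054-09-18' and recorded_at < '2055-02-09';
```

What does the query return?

3

Rows in [2054-09-18, 2055-02-09): 2054-09-18, 2054-11-14, 2055-01-27 → 3 rows.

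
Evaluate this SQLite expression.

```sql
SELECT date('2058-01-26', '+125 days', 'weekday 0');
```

Applying '+125 days' to 2058-01-26: counting 125 days forward gives 2058-05-31.
`weekday 0` advances to the next Sunday; 2058-05-31 is a Friday, so it moves forward to 2058-06-02.

2058-06-02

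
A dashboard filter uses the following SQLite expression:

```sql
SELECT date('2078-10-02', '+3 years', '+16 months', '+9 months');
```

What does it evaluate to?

2083-11-02

Adding +3 years to 2078-10-02 gives 2081-10-02.
Adding +16 months to 2081-10-02 gives 2083-02-02.
Adding +9 months to 2083-02-02 gives 2083-11-02.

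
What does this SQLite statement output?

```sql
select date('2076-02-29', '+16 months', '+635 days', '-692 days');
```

Adding +16 months to 2076-02-29 gives 2077-06-29.
Applying '+635 days' to 2077-06-29: counting 635 days forward gives 2079-03-26.
Applying '-692 days' to 2079-03-26: counting 692 days back gives 2077-05-03.

2077-05-03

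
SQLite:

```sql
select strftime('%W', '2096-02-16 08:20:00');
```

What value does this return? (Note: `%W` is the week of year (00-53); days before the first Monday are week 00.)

07

2096-02-16 is a Thursday. SQLite's %W counts Mondays since the year started; the result is 07.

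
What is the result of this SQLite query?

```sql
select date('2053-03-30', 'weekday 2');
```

2053-04-01

`weekday 2` advances to the next Tuesday; 2053-03-30 is a Sunday, so it moves forward to 2053-04-01.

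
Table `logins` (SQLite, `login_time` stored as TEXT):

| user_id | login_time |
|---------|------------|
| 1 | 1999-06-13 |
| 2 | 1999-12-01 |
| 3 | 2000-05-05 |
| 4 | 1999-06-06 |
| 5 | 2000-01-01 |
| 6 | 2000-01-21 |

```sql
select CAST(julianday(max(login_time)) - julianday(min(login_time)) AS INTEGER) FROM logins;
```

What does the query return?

MIN = 1999-06-06, MAX = 2000-05-05.
24 days remain in June 1999 after the 6th (30 − 6).
Full months from July 1999 through April 2000 contribute their day counts.
Then 5 days into May 2000.
Total: 24 + 31 + 31 + 30 + 31 + 30 + 31 + 31 + 29 + 31 + 30 + 5 = 334.

334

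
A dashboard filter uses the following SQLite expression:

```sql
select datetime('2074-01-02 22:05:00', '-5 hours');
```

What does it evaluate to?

-5 hours from 2074-01-02 22:05:00 is 2074-01-02 17:05:00.

2074-01-02 17:05:00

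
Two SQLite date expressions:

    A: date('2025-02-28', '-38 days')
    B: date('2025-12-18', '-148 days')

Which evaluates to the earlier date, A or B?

A

A = 2025-01-21.
B = 2025-07-23.
A is earlier.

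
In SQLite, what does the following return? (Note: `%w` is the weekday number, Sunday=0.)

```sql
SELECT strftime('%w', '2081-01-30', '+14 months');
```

First apply '+14 months': 2081-01-30 → 2082-03-30.
2082-03-30 is a Monday; with Sunday=0 that is 1.

1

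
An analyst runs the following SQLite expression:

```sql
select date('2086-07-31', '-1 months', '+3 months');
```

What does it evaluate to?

2086-10-01

Adding -1 month to 2086-07-31 targets 2086-06-31. June 2086 has only 30 days, so SQLite normalizes the 1-day overflow forward to 2086-07-01.
Adding +3 months to 2086-07-01 gives 2086-10-01.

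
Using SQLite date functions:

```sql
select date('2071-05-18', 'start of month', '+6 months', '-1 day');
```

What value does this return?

2071-10-31

`start of month` rewinds 2071-05-18 to 2071-05-01.
Adding +6 months to 2071-05-01 gives 2071-11-01.
Going back 1 day from 2071-11-01 reaches 2071-10-31 (last day of October, 31 days).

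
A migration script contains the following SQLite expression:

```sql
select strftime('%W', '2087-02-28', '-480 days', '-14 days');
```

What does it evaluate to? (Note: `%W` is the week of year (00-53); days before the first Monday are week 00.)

First apply '-480 days', '-14 days': 2087-02-28 → 2085-10-22.
2085-10-22 is a Monday. SQLite's %W counts Mondays since the year started; the result is 43.

43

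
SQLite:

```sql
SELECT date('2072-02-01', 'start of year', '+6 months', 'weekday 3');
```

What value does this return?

2072-07-06

`start of year` rewinds 2072-02-01 to 2072-01-01.
Adding +6 months to 2072-01-01 gives 2072-07-01.
`weekday 3` advances to the next Wednesday; 2072-07-01 is a Friday, so it moves forward to 2072-07-06.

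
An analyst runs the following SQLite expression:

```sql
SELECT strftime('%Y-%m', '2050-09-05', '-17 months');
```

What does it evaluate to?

2049-04

First apply '-17 months': 2050-09-05 → 2049-04-05.
`%Y-%m` extracts the year-month: 2049-04.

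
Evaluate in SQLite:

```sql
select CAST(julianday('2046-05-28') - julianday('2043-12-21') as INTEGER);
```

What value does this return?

889

10 days remain in December 2043 after the 21st (31 − 21).
Full months from January 2044 through April 2046 contribute their day counts.
Then 28 days into May 2046.
Total: 10 + 31 + 29 + 31 + 30 + 31 + 30 + 31 + 31 + 30 + 31 + 30 + 31 + 31 + 28 + 31 + 30 + 31 + 30 + 31 + 31 + 30 + 31 + 30 + 31 + 31 + 28 + 31 + 30 + 28 = 889.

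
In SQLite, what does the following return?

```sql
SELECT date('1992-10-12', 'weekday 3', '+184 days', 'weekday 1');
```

`weekday 3` advances to the next Wednesday; 1992-10-12 is a Monday, so it moves forward to 1992-10-14.
Applying '+184 days' to 1992-10-14: counting 184 days forward gives 1993-04-16.
`weekday 1` advances to the next Monday; 1993-04-16 is a Friday, so it moves forward to 1993-04-19.

1993-04-19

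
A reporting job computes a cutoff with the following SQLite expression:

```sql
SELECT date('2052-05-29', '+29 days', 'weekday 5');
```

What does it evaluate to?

2052-06-28

May 2052 has 31 days; 2 remain after the 29th, so 3 days reach 2052-06-01.
Advancing 26 more days within June lands on 2052-06-27.
`weekday 5` advances to the next Friday; 2052-06-27 is a Thursday, so it moves forward to 2052-06-28.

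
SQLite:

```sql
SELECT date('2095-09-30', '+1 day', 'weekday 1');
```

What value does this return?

2095-10-03

September 2095 has 30 days; 0 remain after the 30th, so 1 days reach 2095-10-01.
`weekday 1` advances to the next Monday; 2095-10-01 is a Saturday, so it moves forward to 2095-10-03.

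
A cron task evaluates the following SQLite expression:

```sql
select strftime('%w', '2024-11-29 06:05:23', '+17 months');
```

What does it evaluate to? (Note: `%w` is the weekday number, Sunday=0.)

First apply '+17 months': 2024-11-29 06:05:23 → 2026-04-29 06:05:23.
2026-04-29 is a Wednesday; with Sunday=0 that is 3.

3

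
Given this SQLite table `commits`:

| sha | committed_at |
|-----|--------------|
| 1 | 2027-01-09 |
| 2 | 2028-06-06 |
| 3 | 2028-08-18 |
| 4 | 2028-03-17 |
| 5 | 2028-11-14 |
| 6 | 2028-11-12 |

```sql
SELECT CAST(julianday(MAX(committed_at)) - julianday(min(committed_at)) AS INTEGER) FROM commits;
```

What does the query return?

MIN = 2027-01-09, MAX = 2028-11-14.
22 days remain in January 2027 after the 9th (31 − 9).
Full months from February 2027 through October 2028 contribute their day counts.
Then 14 days into November 2028.
Total: 22 + 28 + 31 + 30 + 31 + 30 + 31 + 31 + 30 + 31 + 30 + 31 + 31 + 29 + 31 + 30 + 31 + 30 + 31 + 31 + 30 + 31 + 14 = 675.

675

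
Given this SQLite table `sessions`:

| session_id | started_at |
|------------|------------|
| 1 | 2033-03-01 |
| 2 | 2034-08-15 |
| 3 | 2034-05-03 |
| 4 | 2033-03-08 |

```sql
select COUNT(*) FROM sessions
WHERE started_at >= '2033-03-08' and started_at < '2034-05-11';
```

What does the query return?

2

Rows in [2033-03-08, 2034-05-11): 2034-05-03, 2033-03-08 → 2 rows.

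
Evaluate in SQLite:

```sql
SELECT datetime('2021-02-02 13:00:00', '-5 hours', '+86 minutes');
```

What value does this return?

-5 hours from 2021-02-02 13:00:00 is 2021-02-02 08:00:00.
86 minutes = 1h 26m; +86 minutes from 2021-02-02 08:00:00 is 2021-02-02 09:26:00.

2021-02-02 09:26:00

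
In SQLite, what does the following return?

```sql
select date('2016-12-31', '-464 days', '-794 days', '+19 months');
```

Applying '-464 days' to 2016-12-31: counting 464 days back gives 2015-09-24.
Applying '-794 days' to 2015-09-24: counting 794 days back gives 2013-07-22.
Adding +19 months to 2013-07-22 gives 2015-02-22.

2015-02-22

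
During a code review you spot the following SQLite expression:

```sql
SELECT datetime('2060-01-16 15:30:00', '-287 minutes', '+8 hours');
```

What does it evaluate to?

2060-01-16 18:43:00

287 minutes = 4h 47m; -287 minutes from 2060-01-16 15:30:00 is 2060-01-16 10:43:00.
+8 hours from 2060-01-16 10:43:00 is 2060-01-16 18:43:00.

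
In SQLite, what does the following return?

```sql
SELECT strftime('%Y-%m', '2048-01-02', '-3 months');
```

First apply '-3 months': 2048-01-02 → 2047-10-02.
`%Y-%m` extracts the year-month: 2047-10.

2047-10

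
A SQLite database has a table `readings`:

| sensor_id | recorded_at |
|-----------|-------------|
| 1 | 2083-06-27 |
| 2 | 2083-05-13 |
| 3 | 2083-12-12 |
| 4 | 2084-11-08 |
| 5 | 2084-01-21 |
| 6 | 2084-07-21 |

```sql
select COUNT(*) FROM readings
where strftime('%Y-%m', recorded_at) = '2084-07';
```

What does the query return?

Rows with year-month 2084-07: 2084-07-21 → 1.

1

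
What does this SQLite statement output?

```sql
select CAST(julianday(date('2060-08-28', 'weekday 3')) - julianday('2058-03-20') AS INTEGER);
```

`weekday 3` advances to the next Wednesday; 2060-08-28 is a Saturday, so it moves forward to 2060-09-01.
11 days remain in March 2058 after the 20th (31 − 20).
Full months from April 2058 through August 2060 contribute their day counts.
Then 1 day into September 2060.
Total: 11 + 30 + 31 + 30 + 31 + 31 + 30 + 31 + 30 + 31 + 31 + 28 + 31 + 30 + 31 + 30 + 31 + 31 + 30 + 31 + 30 + 31 + 31 + 29 + 31 + 30 + 31 + 30 + 31 + 31 + 1 = 896.

896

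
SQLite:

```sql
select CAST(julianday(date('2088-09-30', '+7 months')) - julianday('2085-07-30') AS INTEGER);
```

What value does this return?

1370

Adding +7 months to 2088-09-30 gives 2089-04-30.
1 day remains in July 2085 after the 30th (31 − 30).
Full months from August 2085 through March 2089 contribute their day counts.
Then 30 days into April 2089.
Total: 1 + 31 + 30 + 31 + 30 + 31 + 31 + 28 + 31 + 30 + 31 + 30 + 31 + 31 + 30 + 31 + 30 + 31 + 31 + 28 + 31 + 30 + 31 + 30 + 31 + 31 + 30 + 31 + 30 + 31 + 31 + 29 + 31 + 30 + 31 + 30 + 31 + 31 + 30 + 31 + 30 + 31 + 31 + 28 + 31 + 30 = 1370.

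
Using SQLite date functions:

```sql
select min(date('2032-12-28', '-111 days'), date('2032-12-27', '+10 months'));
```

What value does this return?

2032-09-08

date('2032-12-28', '-111 days') → 2032-09-08.
date('2032-12-27', '+10 months') → 2033-10-27.
Earlier of the two is 2032-09-08.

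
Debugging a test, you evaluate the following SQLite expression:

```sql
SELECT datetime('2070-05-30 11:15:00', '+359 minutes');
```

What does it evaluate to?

359 minutes = 5h 59m; +359 minutes from 2070-05-30 11:15:00 is 2070-05-30 17:14:00.

2070-05-30 17:14:00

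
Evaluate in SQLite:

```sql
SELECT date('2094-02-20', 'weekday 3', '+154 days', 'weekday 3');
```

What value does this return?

`weekday 3` advances to the next Wednesday; 2094-02-20 is a Saturday, so it moves forward to 2094-02-24.
Applying '+154 days' to 2094-02-24: counting 154 days forward gives 2094-07-28.
`weekday 3` advances to the next Wednesday; 2094-07-28 is already a Wednesday, so it stays at 2094-07-28.

2094-07-28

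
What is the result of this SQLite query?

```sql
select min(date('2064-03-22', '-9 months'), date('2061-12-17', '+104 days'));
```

date('2064-03-22', '-9 months') → 2063-06-22.
date('2061-12-17', '+104 days') → 2062-03-31.
Earlier of the two is 2062-03-31.

2062-03-31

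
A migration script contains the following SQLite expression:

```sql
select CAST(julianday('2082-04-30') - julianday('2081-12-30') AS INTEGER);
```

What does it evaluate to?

1 day remains in December 2081 after the 30th (31 − 30).
January 2082: 31 days.
February 2082: 28 days.
March 2082: 31 days.
Then 30 days into April 2082.
Total: 1 + 31 + 28 + 31 + 30 = 121.

121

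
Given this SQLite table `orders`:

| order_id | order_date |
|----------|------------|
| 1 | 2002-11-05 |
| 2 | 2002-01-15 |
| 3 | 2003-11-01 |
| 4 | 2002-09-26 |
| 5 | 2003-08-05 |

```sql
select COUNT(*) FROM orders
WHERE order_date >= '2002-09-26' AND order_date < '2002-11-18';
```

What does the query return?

Rows in [2002-09-26, 2002-11-18): 2002-11-05, 2002-09-26 → 2 rows.

2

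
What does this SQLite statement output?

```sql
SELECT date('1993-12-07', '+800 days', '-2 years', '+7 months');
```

Applying '+800 days' to 1993-12-07: counting 800 days forward gives 1996-02-15.
Adding -2 years to 1996-02-15 gives 1994-02-15.
Adding +7 months to 1994-02-15 gives 1994-09-15.

1994-09-15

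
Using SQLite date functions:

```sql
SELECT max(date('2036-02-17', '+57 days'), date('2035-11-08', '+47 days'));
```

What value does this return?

date('2036-02-17', '+57 days') → 2036-04-14.
date('2035-11-08', '+47 days') → 2035-12-25.
Later of the two is 2036-04-14.

2036-04-14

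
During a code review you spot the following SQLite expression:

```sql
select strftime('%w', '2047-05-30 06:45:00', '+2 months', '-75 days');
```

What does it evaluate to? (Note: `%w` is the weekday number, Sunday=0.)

4

First apply '+2 months', '-75 days': 2047-05-30 06:45:00 → 2047-05-16 06:45:00.
2047-05-16 is a Thursday; with Sunday=0 that is 4.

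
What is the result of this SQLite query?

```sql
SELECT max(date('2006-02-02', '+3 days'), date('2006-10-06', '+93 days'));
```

2007-01-07

date('2006-02-02', '+3 days') → 2006-02-05.
date('2006-10-06', '+93 days') → 2007-01-07.
Later of the two is 2007-01-07.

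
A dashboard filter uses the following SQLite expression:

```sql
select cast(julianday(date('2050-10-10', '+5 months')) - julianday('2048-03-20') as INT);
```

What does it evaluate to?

Adding +5 months to 2050-10-10 gives 2051-03-10.
11 days remain in March 2048 after the 20th (31 − 20).
Full months from April 2048 through February 2051 contribute their day counts.
Then 10 days into March 2051.
Total: 11 + 30 + 31 + 30 + 31 + 31 + 30 + 31 + 30 + 31 + 31 + 28 + 31 + 30 + 31 + 30 + 31 + 31 + 30 + 31 + 30 + 31 + 31 + 28 + 31 + 30 + 31 + 30 + 31 + 31 + 30 + 31 + 30 + 31 + 31 + 28 + 10 = 1085.

1085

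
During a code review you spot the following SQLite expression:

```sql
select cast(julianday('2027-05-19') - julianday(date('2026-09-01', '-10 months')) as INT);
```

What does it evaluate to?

Adding -10 months to 2026-09-01 gives 2025-11-01.
29 days remain in November 2025 after the 1st (30 − 1).
Full months from December 2025 through April 2027 contribute their day counts.
Then 19 days into May 2027.
Total: 29 + 31 + 31 + 28 + 31 + 30 + 31 + 30 + 31 + 31 + 30 + 31 + 30 + 31 + 31 + 28 + 31 + 30 + 19 = 564.

564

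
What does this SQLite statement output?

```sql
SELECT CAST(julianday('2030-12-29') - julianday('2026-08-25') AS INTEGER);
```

6 days remain in August 2026 after the 25th (31 − 25).
Full months from September 2026 through November 2030 contribute their day counts.
Then 29 days into December 2030.
Total: 6 + 30 + 31 + 30 + 31 + 31 + 28 + 31 + 30 + 31 + 30 + 31 + 31 + 30 + 31 + 30 + 31 + 31 + 29 + 31 + 30 + 31 + 30 + 31 + 31 + 30 + 31 + 30 + 31 + 31 + 28 + 31 + 30 + 31 + 30 + 31 + 31 + 30 + 31 + 30 + 31 + 31 + 28 + 31 + 30 + 31 + 30 + 31 + 31 + 30 + 31 + 30 + 29 = 1587.

1587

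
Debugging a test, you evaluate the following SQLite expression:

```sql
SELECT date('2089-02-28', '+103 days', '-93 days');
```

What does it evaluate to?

Applying '+103 days' to 2089-02-28: counting 103 days forward gives 2089-06-11.
Applying '-93 days' to 2089-06-11: counting 93 days back gives 2089-03-10.

2089-03-10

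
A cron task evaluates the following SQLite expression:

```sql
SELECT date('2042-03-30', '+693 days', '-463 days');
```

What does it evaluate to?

Applying '+693 days' to 2042-03-30: counting 693 days forward gives 2044-02-21.
Applying '-463 days' to 2044-02-21: counting 463 days back gives 2042-11-15.

2042-11-15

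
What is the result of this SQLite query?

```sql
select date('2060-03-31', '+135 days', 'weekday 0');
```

Applying '+135 days' to 2060-03-31: counting 135 days forward gives 2060-08-13.
`weekday 0` advances to the next Sunday; 2060-08-13 is a Friday, so it moves forward to 2060-08-15.

2060-08-15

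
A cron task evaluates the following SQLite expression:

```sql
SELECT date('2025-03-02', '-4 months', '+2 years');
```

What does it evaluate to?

Adding -4 months to 2025-03-02 gives 2024-11-02.
Adding +2 years to 2024-11-02 gives 2026-11-02.

2026-11-02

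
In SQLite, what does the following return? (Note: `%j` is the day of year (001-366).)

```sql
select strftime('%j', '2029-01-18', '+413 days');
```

066

First apply '+413 days': 2029-01-18 → 2030-03-07.
Day-of-year for 2030-03-07: days since 2030-01-01 inclusive = 66, zero-padded to 066.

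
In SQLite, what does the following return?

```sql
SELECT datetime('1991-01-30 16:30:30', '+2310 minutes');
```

1991-02-01 07:00:30

2310 minutes = 38h 30m; +2310 minutes from 1991-01-30 16:30:30 is 1991-02-01 07:00:30 (crosses midnight).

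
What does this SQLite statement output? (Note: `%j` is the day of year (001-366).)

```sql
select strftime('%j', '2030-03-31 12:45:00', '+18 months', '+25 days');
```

299

First apply '+18 months', '+25 days': 2030-03-31 12:45:00 → 2031-10-26 12:45:00.
Day-of-year for 2031-10-26: days since 2031-01-01 inclusive = 299, zero-padded to 299.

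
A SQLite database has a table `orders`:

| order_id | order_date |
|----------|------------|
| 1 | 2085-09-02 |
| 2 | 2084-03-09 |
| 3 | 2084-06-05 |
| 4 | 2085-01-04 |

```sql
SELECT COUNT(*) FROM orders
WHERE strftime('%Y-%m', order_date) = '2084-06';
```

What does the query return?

1

Rows with year-month 2084-06: 2084-06-05 → 1.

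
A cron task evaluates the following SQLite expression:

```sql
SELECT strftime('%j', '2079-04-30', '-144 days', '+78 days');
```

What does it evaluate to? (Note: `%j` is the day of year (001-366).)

054

First apply '-144 days', '+78 days': 2079-04-30 → 2079-02-23.
Day-of-year for 2079-02-23: days since 2079-01-01 inclusive = 54, zero-padded to 054.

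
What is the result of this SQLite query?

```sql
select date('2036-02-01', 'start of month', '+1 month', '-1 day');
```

2036-02-29

`start of month` rewinds 2036-02-01 to 2036-02-01.
Adding +1 month to 2036-02-01 gives 2036-03-01.
Going back 1 day from 2036-03-01 reaches 2036-02-29 (last day of February, 29 days).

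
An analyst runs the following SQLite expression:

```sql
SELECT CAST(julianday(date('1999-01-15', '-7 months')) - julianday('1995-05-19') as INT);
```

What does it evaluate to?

1123

Adding -7 months to 1999-01-15 gives 1998-06-15.
12 days remain in May 1995 after the 19th (31 − 19).
Full months from June 1995 through May 1998 contribute their day counts.
Then 15 days into June 1998.
Total: 12 + 30 + 31 + 31 + 30 + 31 + 30 + 31 + 31 + 29 + 31 + 30 + 31 + 30 + 31 + 31 + 30 + 31 + 30 + 31 + 31 + 28 + 31 + 30 + 31 + 30 + 31 + 31 + 30 + 31 + 30 + 31 + 31 + 28 + 31 + 30 + 31 + 15 = 1123.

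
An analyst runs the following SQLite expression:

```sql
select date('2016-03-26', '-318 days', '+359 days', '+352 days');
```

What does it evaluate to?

2017-04-23

Applying '-318 days' to 2016-03-26: counting 318 days back gives 2015-05-13.
Applying '+359 days' to 2015-05-13: counting 359 days forward gives 2016-05-06.
Applying '+352 days' to 2016-05-06: counting 352 days forward gives 2017-04-23.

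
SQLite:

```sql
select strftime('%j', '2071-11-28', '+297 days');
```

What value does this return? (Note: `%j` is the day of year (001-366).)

First apply '+297 days': 2071-11-28 → 2072-09-20.
Day-of-year for 2072-09-20: days since 2072-01-01 inclusive = 264, zero-padded to 264.

264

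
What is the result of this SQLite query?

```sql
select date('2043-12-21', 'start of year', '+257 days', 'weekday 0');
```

`start of year` rewinds 2043-12-21 to 2043-01-01.
Applying '+257 days' to 2043-01-01: counting 257 days forward gives 2043-09-15.
`weekday 0` advances to the next Sunday; 2043-09-15 is a Tuesday, so it moves forward to 2043-09-20.

2043-09-20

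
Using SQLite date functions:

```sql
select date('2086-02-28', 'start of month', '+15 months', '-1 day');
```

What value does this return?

2087-04-30

`start of month` rewinds 2086-02-28 to 2086-02-01.
Adding +15 months to 2086-02-01 gives 2087-05-01.
Going back 1 day from 2087-05-01 reaches 2087-04-30 (last day of April, 30 days).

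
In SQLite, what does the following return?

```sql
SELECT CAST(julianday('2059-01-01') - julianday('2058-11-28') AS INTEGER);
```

2 days remain in November 2058 after the 28th (30 − 28).
December 2058: 31 days.
Then 1 day into January 2059.
Total: 2 + 31 + 1 = 34.

34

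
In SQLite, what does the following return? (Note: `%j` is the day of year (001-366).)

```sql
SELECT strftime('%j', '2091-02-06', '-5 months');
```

First apply '-5 months': 2091-02-06 → 2090-09-06.
Day-of-year for 2090-09-06: days since 2090-01-01 inclusive = 249, zero-padded to 249.

249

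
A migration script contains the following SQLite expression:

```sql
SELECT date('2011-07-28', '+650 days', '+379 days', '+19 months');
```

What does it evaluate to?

Applying '+650 days' to 2011-07-28: counting 650 days forward gives 2013-05-08.
Applying '+379 days' to 2013-05-08: counting 379 days forward gives 2014-05-22.
Adding +19 months to 2014-05-22 gives 2015-12-22.

2015-12-22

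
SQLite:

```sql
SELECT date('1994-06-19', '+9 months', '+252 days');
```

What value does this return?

Adding +9 months to 1994-06-19 gives 1995-03-19.
Applying '+252 days' to 1995-03-19: counting 252 days forward gives 1995-11-26.

1995-11-26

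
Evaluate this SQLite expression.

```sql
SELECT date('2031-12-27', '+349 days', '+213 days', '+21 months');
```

Applying '+349 days' to 2031-12-27: counting 349 days forward gives 2032-12-10.
Applying '+213 days' to 2032-12-10: counting 213 days forward gives 2033-07-11.
Adding +21 months to 2033-07-11 gives 2035-04-11.

2035-04-11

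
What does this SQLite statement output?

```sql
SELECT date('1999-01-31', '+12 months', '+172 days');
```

Adding +12 months to 1999-01-31 gives 2000-01-31.
Applying '+172 days' to 2000-01-31: counting 172 days forward gives 2000-07-21.

2000-07-21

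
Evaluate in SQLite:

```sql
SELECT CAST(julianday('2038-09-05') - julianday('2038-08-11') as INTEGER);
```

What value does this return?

25

20 days remain in August 2038 after the 11th (31 − 11).
Then 5 days into September 2038.
Total: 20 + 5 = 25.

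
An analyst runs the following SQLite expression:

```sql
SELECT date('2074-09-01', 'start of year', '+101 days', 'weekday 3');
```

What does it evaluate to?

`start of year` rewinds 2074-09-01 to 2074-01-01.
Applying '+101 days' to 2074-01-01: counting 101 days forward gives 2074-04-12.
`weekday 3` advances to the next Wednesday; 2074-04-12 is a Thursday, so it moves forward to 2074-04-18.

2074-04-18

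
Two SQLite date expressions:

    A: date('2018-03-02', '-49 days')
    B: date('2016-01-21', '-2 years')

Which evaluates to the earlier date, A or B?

A = 2018-01-12.
B = 2014-01-21.
B is earlier.

B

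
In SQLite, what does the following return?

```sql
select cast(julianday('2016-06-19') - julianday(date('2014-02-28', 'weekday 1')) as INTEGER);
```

839

`weekday 1` advances to the next Monday; 2014-02-28 is a Friday, so it moves forward to 2014-03-03.
28 days remain in March 2014 after the 3rd (31 − 3).
Full months from April 2014 through May 2016 contribute their day counts.
Then 19 days into June 2016.
Total: 28 + 30 + 31 + 30 + 31 + 31 + 30 + 31 + 30 + 31 + 31 + 28 + 31 + 30 + 31 + 30 + 31 + 31 + 30 + 31 + 30 + 31 + 31 + 29 + 31 + 30 + 31 + 19 = 839.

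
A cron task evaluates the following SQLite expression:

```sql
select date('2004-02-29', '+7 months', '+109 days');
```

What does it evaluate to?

2005-01-16

Adding +7 months to 2004-02-29 gives 2004-09-29.
Applying '+109 days' to 2004-09-29: counting 109 days forward gives 2005-01-16.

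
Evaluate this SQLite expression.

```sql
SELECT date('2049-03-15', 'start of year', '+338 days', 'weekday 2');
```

`start of year` rewinds 2049-03-15 to 2049-01-01.
Applying '+338 days' to 2049-01-01: counting 338 days forward gives 2049-12-05.
`weekday 2` advances to the next Tuesday; 2049-12-05 is a Sunday, so it moves forward to 2049-12-07.

2049-12-07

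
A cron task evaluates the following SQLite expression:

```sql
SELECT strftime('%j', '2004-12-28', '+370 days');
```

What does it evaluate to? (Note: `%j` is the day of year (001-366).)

002

First apply '+370 days': 2004-12-28 → 2006-01-02.
Day-of-year for 2006-01-02: days since 2006-01-01 inclusive = 2, zero-padded to 002.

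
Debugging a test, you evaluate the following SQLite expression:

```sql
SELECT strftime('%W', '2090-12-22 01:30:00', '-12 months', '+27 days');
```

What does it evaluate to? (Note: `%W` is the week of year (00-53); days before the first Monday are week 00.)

03

First apply '-12 months', '+27 days': 2090-12-22 01:30:00 → 2090-01-18 01:30:00.
2090-01-18 is a Wednesday. SQLite's %W counts Mondays since the year started; the result is 03.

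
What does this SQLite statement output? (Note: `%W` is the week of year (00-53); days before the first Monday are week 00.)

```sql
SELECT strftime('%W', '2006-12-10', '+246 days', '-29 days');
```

28

First apply '+246 days', '-29 days': 2006-12-10 → 2007-07-15.
2007-07-15 is a Sunday. SQLite's %W counts Mondays since the year started; the result is 28.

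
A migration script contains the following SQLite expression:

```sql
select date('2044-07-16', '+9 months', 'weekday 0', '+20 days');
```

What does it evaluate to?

2045-05-06

Adding +9 months to 2044-07-16 gives 2045-04-16.
`weekday 0` advances to the next Sunday; 2045-04-16 is already a Sunday, so it stays at 2045-04-16.
April 2045 has 30 days; 14 remain after the 16th, so 15 days reach 2045-05-01.
Advancing 5 more days within May lands on 2045-05-06.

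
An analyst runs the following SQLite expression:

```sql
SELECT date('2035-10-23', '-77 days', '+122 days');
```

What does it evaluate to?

Applying '-77 days' to 2035-10-23: counting 77 days back gives 2035-08-07.
Applying '+122 days' to 2035-08-07: counting 122 days forward gives 2035-12-07.

2035-12-07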